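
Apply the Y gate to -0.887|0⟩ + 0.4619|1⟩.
-0.4619i|0⟩ - 0.887i|1⟩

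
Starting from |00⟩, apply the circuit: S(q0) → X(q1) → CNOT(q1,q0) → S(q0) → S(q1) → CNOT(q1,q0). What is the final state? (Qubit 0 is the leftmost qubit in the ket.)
-|01⟩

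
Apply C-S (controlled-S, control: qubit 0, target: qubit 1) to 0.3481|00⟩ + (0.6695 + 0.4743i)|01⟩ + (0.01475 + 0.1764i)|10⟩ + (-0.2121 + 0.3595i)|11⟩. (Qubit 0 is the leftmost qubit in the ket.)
0.3481|00⟩ + (0.6695 + 0.4743i)|01⟩ + (0.01475 + 0.1764i)|10⟩ + (-0.3595 - 0.2121i)|11⟩

C-S leaves the control-|0⟩ kets |00⟩, |01⟩ unchanged and applies S to qubit 1 on the control-|1⟩ pair (|10⟩, |11⟩).
S = [[1, 0], [0, i]].
With a = amp(|10⟩) = (0.01475 + 0.1764i) and b = amp(|11⟩) = (-0.2121 + 0.3595i):
new amp(|10⟩) = (1)·a = (0.01475 + 0.1764i)
new amp(|11⟩) = (i)·b = (-0.3595 - 0.2121i)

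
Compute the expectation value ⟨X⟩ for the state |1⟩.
0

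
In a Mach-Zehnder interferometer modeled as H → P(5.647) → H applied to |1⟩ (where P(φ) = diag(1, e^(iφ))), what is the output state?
(0.09782 + 0.2971i)|0⟩ + (0.9022 - 0.2971i)|1⟩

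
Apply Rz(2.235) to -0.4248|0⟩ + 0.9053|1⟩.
(-0.186 + 0.3819i)|0⟩ + (0.3965 + 0.8139i)|1⟩

Rz(2.235) = [[e^(−iθ/2), 0], [0, e^(iθ/2)]] with e^(±iθ/2) = cos(θ/2) ± i·sin(θ/2); θ = 2.235, cos(θ/2) ≈ 0.437931, sin(θ/2) ≈ 0.899008.
With a = amp(|0⟩) = -0.4248 and b = amp(|1⟩) = 0.9053:
new amp(|0⟩) = (0.437931 - 0.899008i)·a = (-0.186 + 0.3819i)
new amp(|1⟩) = (0.437931 + 0.899008i)·b = (0.3965 + 0.8139i)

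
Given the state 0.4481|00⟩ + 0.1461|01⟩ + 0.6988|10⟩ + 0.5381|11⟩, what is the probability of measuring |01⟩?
0.02135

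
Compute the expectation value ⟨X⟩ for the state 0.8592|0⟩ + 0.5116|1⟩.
0.8791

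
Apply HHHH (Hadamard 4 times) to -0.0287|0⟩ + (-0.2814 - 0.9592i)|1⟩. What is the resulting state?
-0.0287|0⟩ + (-0.2814 - 0.9592i)|1⟩

H² = I, so an even number of Hadamards cancels: H^4 = I and the state is unchanged.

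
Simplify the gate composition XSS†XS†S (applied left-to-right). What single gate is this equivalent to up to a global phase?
I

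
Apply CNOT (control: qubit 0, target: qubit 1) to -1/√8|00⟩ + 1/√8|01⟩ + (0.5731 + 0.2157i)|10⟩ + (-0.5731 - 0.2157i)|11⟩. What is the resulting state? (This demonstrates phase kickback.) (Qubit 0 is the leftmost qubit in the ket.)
-1/√8|00⟩ + 1/√8|01⟩ + (-0.5731 - 0.2157i)|10⟩ + (0.5731 + 0.2157i)|11⟩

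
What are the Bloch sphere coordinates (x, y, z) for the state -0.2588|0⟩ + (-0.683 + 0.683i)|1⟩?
(0.3535, -0.3535, -0.866)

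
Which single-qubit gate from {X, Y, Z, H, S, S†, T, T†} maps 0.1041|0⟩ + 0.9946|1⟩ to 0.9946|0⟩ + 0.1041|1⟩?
X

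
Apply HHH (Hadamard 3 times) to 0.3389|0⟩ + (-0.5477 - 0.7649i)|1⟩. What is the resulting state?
(-0.1476 - 0.5409i)|0⟩ + (0.6269 + 0.5409i)|1⟩

H² = I, so H^3 = H: a single Hadamard. With (a, b) = (0.3389, (-0.5477 - 0.7649i)), H gives ((a + b)/√2, (a − b)/√2) = ((-0.1476 - 0.5409i), (0.6269 + 0.5409i)).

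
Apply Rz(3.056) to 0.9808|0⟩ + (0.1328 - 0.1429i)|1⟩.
(0.04196 - 0.9799i)|0⟩ + (0.1485 + 0.1266i)|1⟩

Rz(3.056) = [[e^(−iθ/2), 0], [0, e^(iθ/2)]] with e^(±iθ/2) = cos(θ/2) ± i·sin(θ/2); θ = 3.056, cos(θ/2) ≈ 0.0427833, sin(θ/2) ≈ 0.999084.
With a = amp(|0⟩) = 0.9808 and b = amp(|1⟩) = (0.1328 - 0.1429i):
new amp(|0⟩) = (0.0427833 - 0.999084i)·a = (0.04196 - 0.9799i)
new amp(|1⟩) = (0.0427833 + 0.999084i)·b = (0.1485 + 0.1266i)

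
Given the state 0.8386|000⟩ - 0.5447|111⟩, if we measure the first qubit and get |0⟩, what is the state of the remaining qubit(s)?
|00⟩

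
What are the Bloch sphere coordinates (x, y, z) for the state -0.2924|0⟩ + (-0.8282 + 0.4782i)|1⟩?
(0.4843, -0.2797, -0.8291)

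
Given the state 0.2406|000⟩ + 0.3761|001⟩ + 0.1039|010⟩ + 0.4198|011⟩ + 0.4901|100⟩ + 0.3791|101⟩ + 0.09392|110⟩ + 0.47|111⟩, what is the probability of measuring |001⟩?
0.1415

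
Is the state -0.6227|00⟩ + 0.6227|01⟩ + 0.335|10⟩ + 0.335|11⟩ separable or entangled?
Entangled

Writing the state as a|00⟩ + b|01⟩ + c|10⟩ + d|11⟩, it is a product state iff ad − bc = 0.
Here (a, b, c, d) = (-0.6227, 0.6227, 0.335, 0.335): ad − bc = (-0.6227)(0.335) − (0.6227)(0.335) = -0.4172 ≠ 0, so the state is entangled.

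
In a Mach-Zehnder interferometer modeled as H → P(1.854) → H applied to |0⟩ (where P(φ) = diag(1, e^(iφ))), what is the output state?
(0.3603 + 0.4801i)|0⟩ + (0.6397 - 0.4801i)|1⟩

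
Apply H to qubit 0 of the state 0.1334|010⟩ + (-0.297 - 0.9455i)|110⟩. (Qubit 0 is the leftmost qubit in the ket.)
(-0.1157 - 0.6686i)|010⟩ + (0.3043 + 0.6686i)|110⟩

H on qubit 0 mixes each pair of kets that differ only in qubit 0: amplitudes (a, b) of (|…0…⟩, |…1…⟩) become ((a + b)/√2, (a − b)/√2). Kets absent from the input have amplitude 0.
(|010⟩, |110⟩): (a, b) = (0.1334, (-0.297 - 0.9455i)) → ((-0.1157 - 0.6686i), (0.3043 + 0.6686i))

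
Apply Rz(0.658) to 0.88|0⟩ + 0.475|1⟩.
(0.8328 - 0.2843i)|0⟩ + (0.4495 + 0.1535i)|1⟩

Rz(0.658) = [[e^(−iθ/2), 0], [0, e^(iθ/2)]] with e^(±iθ/2) = cos(θ/2) ± i·sin(θ/2); θ = 0.658, cos(θ/2) ≈ 0.946366, sin(θ/2) ≈ 0.323097.
With a = amp(|0⟩) = 0.88 and b = amp(|1⟩) = 0.475:
new amp(|0⟩) = (0.946366 - 0.323097i)·a = (0.8328 - 0.2843i)
new amp(|1⟩) = (0.946366 + 0.323097i)·b = (0.4495 + 0.1535i)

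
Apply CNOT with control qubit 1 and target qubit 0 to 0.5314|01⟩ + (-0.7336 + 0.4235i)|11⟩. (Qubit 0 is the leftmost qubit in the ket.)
(-0.7336 + 0.4235i)|01⟩ + 0.5314|11⟩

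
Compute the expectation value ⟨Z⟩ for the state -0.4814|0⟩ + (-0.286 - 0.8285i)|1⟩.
-0.5365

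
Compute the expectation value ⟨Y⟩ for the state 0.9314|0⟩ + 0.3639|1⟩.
0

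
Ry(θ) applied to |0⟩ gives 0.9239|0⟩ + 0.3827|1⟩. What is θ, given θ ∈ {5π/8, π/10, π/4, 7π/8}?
π/4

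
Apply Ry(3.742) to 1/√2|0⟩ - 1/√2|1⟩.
0.4664|0⟩ + 0.8846|1⟩

Ry(3.742) = [[cos(θ/2), −sin(θ/2)], [sin(θ/2), cos(θ/2)]]; θ = 3.742, cos(θ/2) ≈ -0.295715, sin(θ/2) ≈ 0.955276.
With a = amp(|0⟩) = 1/√2 and b = amp(|1⟩) = -1/√2:
new amp(|0⟩) = (-0.295715)·a + (-0.955276)·b = 0.4664
new amp(|1⟩) = (0.955276)·a + (-0.295715)·b = 0.8846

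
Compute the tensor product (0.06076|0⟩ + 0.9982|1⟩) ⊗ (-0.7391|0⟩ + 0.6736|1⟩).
-0.04491|00⟩ + 0.04093|01⟩ - 0.7378|10⟩ + 0.6724|11⟩

amp(|b₁b₂…⟩) = product of the factor amplitudes for bits b₁, b₂, …; only kets whose every factor amplitude is nonzero survive.
|00⟩: (0.06076)(-0.7391) = -0.04491
|01⟩: (0.06076)(0.6736) = 0.04093
|10⟩: (0.9982)(-0.7391) = -0.7378
|11⟩: (0.9982)(0.6736) = 0.6724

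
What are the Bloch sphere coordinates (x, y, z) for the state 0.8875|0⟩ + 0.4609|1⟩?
(0.8181, 0, 0.5752)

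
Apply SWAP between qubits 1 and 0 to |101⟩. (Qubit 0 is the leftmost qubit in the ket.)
|011⟩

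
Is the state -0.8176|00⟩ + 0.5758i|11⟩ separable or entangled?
Entangled

Writing the state as a|00⟩ + b|01⟩ + c|10⟩ + d|11⟩, it is a product state iff ad − bc = 0.
Here (a, b, c, d) = (-0.8176, 0, 0, 0.5758i): ad − bc = (-0.8176)(0.5758i) − (0)(0) = -0.4708i ≠ 0, so the state is entangled.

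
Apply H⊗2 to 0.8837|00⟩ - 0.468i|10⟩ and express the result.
(0.4419 - 0.234i)|00⟩ + (0.4419 - 0.234i)|01⟩ + (0.4419 + 0.234i)|10⟩ + (0.4419 + 0.234i)|11⟩

H⊗2 gives amp(|y⟩) = (1/2) Σ_x (−1)^(x·y) amp(|x⟩), where x·y is the number of positions in which both x and y have a 1.
|00⟩: (0.8837 - 0.468i)/2 = (0.4419 - 0.234i)
|01⟩: (0.8837 - 0.468i)/2 = (0.4419 - 0.234i)
|10⟩: (0.8837 + 0.468i)/2 = (0.4419 + 0.234i)
|11⟩: (0.8837 + 0.468i)/2 = (0.4419 + 0.234i)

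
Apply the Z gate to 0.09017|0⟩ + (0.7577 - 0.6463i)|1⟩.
0.09017|0⟩ + (-0.7577 + 0.6463i)|1⟩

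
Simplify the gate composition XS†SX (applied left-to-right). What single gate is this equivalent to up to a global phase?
I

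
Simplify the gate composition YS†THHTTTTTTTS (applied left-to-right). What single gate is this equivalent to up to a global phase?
Y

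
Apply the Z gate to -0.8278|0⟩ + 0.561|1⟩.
-0.8278|0⟩ - 0.561|1⟩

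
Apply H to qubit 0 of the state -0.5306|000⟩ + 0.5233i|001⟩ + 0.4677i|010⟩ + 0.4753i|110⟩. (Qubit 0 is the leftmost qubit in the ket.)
-0.3752|000⟩ + 0.37i|001⟩ + 0.6668i|010⟩ - 0.3752|100⟩ + 0.37i|101⟩ - 0.005374i|110⟩

H on qubit 0 mixes each pair of kets that differ only in qubit 0: amplitudes (a, b) of (|…0…⟩, |…1…⟩) become ((a + b)/√2, (a − b)/√2). Kets absent from the input have amplitude 0.
(|000⟩, |100⟩): (a, b) = (-0.5306, 0) → (-0.3752, -0.3752)
(|001⟩, |101⟩): (a, b) = (0.5233i, 0) → (0.37i, 0.37i)
(|010⟩, |110⟩): (a, b) = (0.4677i, 0.4753i) → (0.6668i, -0.005374i)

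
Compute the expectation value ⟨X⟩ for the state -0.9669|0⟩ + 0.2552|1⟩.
-0.4935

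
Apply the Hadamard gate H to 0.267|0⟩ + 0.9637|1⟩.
0.8702|0⟩ - 0.4926|1⟩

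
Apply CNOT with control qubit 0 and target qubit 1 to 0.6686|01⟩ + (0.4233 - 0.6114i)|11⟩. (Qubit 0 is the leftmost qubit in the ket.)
0.6686|01⟩ + (0.4233 - 0.6114i)|10⟩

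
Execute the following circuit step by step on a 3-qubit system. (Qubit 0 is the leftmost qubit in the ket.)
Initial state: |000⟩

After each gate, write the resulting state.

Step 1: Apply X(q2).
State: |001⟩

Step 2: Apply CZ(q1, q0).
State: |001⟩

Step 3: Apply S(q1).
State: |001⟩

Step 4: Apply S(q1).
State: |001⟩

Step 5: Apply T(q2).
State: (1/√2 + (1/√2)i)|001⟩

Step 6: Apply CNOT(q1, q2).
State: (1/√2 + (1/√2)i)|001⟩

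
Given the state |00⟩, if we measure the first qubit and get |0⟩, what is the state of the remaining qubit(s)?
|0⟩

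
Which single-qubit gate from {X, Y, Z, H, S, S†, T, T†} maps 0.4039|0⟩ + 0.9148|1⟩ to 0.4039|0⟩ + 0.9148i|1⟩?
S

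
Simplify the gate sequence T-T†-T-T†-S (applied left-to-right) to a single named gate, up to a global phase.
S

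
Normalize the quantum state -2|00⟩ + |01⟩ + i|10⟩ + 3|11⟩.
-0.5164|00⟩ + 0.2582|01⟩ + 0.2582i|10⟩ + 0.7746|11⟩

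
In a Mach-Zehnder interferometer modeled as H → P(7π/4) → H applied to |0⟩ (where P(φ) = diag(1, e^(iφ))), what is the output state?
(0.8536 - (1/√8)i)|0⟩ + (0.1464 + (1/√8)i)|1⟩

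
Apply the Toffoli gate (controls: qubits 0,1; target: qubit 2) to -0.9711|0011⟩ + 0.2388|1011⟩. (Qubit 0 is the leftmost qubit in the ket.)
-0.9711|0011⟩ + 0.2388|1011⟩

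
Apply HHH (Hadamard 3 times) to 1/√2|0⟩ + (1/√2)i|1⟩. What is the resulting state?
(1/2 + (1/2)i)|0⟩ + (1/2 - (1/2)i)|1⟩

H² = I, so H^3 = H: a single Hadamard. With (a, b) = (1/√2, (1/√2)i), H gives ((a + b)/√2, (a − b)/√2) = ((1/2 + (1/2)i), (1/2 - (1/2)i)).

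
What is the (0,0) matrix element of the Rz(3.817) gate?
(-0.3313 - 0.9435i)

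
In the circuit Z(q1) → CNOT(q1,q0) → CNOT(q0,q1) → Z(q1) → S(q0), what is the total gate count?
5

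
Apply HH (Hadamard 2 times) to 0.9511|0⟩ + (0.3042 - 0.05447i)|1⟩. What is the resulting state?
0.9511|0⟩ + (0.3042 - 0.05447i)|1⟩

H² = I, so an even number of Hadamards cancels: H^2 = I and the state is unchanged.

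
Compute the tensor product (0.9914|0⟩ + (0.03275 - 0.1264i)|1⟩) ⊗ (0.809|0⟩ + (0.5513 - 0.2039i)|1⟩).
0.802|00⟩ + (0.5466 - 0.2021i)|01⟩ + (0.02649 - 0.1023i)|10⟩ + (-0.007718 - 0.07636i)|11⟩

amp(|b₁b₂…⟩) = product of the factor amplitudes for bits b₁, b₂, …; only kets whose every factor amplitude is nonzero survive.
|00⟩: (0.9914)(0.809) = 0.802
|01⟩: (0.9914)(0.5513 - 0.2039i) = (0.5466 - 0.2021i)
|10⟩: (0.03275 - 0.1264i)(0.809) = (0.02649 - 0.1023i)
|11⟩: (0.03275 - 0.1264i)(0.5513 - 0.2039i) = (-0.007718 - 0.07636i)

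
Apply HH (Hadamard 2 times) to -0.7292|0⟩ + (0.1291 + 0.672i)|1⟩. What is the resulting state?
-0.7292|0⟩ + (0.1291 + 0.672i)|1⟩

H² = I, so an even number of Hadamards cancels: H^2 = I and the state is unchanged.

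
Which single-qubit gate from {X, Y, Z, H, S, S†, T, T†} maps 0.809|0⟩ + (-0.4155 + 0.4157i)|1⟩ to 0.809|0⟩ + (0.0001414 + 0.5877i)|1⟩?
T†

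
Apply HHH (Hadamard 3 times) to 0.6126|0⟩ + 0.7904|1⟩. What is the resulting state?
0.9921|0⟩ - 0.1257|1⟩

H² = I, so H^3 = H: a single Hadamard. With (a, b) = (0.6126, 0.7904), H gives ((a + b)/√2, (a − b)/√2) = (0.9921, -0.1257).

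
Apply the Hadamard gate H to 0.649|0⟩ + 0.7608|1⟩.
0.9969|0⟩ - 0.07905|1⟩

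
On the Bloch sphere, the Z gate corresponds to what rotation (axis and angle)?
Rotation by π around the z-axis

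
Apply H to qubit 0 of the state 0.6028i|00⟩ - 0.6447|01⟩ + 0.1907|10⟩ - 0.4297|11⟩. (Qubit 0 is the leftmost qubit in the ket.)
(0.1348 + 0.4262i)|00⟩ - 0.7597|01⟩ + (-0.1348 + 0.4262i)|10⟩ - 0.152|11⟩

H on qubit 0 mixes each pair of kets that differ only in qubit 0: amplitudes (a, b) of (|…0…⟩, |…1…⟩) become ((a + b)/√2, (a − b)/√2). Kets absent from the input have amplitude 0.
(|00⟩, |10⟩): (a, b) = (0.6028i, 0.1907) → ((0.1348 + 0.4262i), (-0.1348 + 0.4262i))
(|01⟩, |11⟩): (a, b) = (-0.6447, -0.4297) → (-0.7597, -0.152)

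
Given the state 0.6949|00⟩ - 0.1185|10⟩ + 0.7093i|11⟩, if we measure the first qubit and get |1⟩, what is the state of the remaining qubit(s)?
-0.1648|0⟩ + 0.9863i|1⟩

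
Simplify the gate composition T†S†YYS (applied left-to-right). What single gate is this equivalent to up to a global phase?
T†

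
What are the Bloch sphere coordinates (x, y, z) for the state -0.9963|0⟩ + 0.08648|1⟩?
(-0.1723, 0, 0.9851)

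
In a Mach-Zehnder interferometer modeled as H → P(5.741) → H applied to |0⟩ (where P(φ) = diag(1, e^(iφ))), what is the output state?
(0.9283 - 0.258i)|0⟩ + (0.07171 + 0.258i)|1⟩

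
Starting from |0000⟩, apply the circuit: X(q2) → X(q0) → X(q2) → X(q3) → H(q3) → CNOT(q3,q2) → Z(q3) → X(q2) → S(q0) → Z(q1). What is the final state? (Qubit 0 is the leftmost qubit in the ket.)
(1/√2)i|1001⟩ + (1/√2)i|1010⟩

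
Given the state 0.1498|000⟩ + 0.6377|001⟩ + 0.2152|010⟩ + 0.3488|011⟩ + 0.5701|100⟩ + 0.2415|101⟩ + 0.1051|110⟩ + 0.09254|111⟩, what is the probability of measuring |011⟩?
0.1217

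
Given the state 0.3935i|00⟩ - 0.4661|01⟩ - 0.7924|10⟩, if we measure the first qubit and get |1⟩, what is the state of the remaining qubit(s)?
-|0⟩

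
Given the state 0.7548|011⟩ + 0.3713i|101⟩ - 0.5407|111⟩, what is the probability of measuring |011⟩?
0.5697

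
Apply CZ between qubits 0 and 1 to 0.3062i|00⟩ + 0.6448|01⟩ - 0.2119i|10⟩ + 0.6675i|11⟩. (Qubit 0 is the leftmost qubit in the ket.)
0.3062i|00⟩ + 0.6448|01⟩ - 0.2119i|10⟩ - 0.6675i|11⟩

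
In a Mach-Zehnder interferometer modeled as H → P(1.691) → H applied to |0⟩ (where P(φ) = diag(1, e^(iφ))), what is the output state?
(0.44 + 0.4964i)|0⟩ + (0.56 - 0.4964i)|1⟩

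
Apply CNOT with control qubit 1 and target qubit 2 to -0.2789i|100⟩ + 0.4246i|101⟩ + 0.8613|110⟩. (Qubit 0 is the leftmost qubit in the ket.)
-0.2789i|100⟩ + 0.4246i|101⟩ + 0.8613|111⟩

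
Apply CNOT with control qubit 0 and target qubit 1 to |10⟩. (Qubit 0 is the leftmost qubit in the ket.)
|11⟩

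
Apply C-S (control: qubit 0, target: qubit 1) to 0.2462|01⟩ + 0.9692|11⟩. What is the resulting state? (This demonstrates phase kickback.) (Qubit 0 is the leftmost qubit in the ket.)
0.2462|01⟩ + 0.9692i|11⟩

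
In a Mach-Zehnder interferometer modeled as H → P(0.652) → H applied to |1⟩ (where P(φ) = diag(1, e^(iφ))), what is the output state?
(0.1026 - 0.3034i)|0⟩ + (0.8974 + 0.3034i)|1⟩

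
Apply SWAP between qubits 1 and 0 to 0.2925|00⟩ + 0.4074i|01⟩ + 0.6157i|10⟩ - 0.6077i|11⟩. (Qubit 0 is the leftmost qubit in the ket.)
0.2925|00⟩ + 0.6157i|01⟩ + 0.4074i|10⟩ - 0.6077i|11⟩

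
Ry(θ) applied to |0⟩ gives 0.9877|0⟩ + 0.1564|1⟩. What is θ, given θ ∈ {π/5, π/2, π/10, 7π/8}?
π/10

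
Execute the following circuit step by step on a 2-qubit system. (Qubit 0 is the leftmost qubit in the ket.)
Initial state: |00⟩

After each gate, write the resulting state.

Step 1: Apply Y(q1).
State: i|01⟩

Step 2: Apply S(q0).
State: i|01⟩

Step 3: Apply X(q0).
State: i|11⟩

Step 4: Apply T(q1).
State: (-1/√2 + (1/√2)i)|11⟩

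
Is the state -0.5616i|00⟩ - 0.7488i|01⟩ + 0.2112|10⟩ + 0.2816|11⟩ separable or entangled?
Separable

Writing the state as a|00⟩ + b|01⟩ + c|10⟩ + d|11⟩, it is a product state iff ad − bc = 0.
Here (a, b, c, d) = (-0.5616i, -0.7488i, 0.2112, 0.2816): ad − bc = (-0.5616i)(0.2816) − (-0.7488i)(0.2112) = 0, so the state is separable.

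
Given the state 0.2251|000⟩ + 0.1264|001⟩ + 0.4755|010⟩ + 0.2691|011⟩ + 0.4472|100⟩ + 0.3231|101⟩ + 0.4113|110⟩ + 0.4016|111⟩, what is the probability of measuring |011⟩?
0.07241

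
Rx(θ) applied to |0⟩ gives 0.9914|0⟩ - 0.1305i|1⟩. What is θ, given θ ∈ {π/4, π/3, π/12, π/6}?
π/12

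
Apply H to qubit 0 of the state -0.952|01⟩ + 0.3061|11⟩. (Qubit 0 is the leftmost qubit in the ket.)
-0.4567|01⟩ - 0.8896|11⟩

H on qubit 0 mixes each pair of kets that differ only in qubit 0: amplitudes (a, b) of (|…0…⟩, |…1…⟩) become ((a + b)/√2, (a − b)/√2). Kets absent from the input have amplitude 0.
(|01⟩, |11⟩): (a, b) = (-0.952, 0.3061) → (-0.4567, -0.8896)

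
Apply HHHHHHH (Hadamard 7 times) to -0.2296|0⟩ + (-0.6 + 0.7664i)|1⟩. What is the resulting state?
(-0.5866 + 0.5419i)|0⟩ + (0.2619 - 0.5419i)|1⟩

H² = I, so H^7 = H: a single Hadamard. With (a, b) = (-0.2296, (-0.6 + 0.7664i)), H gives ((a + b)/√2, (a − b)/√2) = ((-0.5866 + 0.5419i), (0.2619 - 0.5419i)).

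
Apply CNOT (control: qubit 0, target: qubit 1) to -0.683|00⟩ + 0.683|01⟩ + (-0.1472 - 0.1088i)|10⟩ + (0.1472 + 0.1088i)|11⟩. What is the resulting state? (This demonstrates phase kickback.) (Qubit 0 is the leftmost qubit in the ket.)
-0.683|00⟩ + 0.683|01⟩ + (0.1472 + 0.1088i)|10⟩ + (-0.1472 - 0.1088i)|11⟩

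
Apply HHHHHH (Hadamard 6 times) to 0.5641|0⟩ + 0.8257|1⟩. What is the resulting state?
0.5641|0⟩ + 0.8257|1⟩

H² = I, so an even number of Hadamards cancels: H^6 = I and the state is unchanged.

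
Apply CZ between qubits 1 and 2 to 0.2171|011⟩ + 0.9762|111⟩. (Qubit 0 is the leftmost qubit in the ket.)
-0.2171|011⟩ - 0.9762|111⟩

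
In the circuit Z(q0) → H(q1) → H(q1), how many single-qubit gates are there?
3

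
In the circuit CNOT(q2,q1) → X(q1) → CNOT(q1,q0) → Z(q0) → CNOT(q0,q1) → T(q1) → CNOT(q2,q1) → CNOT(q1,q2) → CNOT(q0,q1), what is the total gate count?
9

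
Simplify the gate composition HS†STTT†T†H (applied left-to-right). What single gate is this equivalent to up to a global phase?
I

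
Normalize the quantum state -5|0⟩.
-|0⟩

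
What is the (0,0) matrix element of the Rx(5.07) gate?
-0.8216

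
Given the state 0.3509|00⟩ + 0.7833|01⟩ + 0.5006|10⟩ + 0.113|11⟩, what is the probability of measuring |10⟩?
0.2506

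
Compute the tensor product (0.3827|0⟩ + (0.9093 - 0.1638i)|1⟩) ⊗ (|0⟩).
0.3827|00⟩ + (0.9093 - 0.1638i)|10⟩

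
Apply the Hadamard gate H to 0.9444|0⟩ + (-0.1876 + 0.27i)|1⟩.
(0.5351 + 0.1909i)|0⟩ + (0.8004 - 0.1909i)|1⟩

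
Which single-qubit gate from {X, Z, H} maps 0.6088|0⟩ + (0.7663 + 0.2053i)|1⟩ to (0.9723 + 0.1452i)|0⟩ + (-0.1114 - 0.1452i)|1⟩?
H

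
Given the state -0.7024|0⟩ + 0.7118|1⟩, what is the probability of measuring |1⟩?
0.5067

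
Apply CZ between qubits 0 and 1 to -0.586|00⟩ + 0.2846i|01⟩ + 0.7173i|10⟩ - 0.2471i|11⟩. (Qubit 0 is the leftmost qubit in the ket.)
-0.586|00⟩ + 0.2846i|01⟩ + 0.7173i|10⟩ + 0.2471i|11⟩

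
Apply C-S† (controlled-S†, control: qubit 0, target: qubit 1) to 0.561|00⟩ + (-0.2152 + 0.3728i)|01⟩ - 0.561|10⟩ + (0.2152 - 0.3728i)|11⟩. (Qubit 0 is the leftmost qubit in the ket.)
0.561|00⟩ + (-0.2152 + 0.3728i)|01⟩ - 0.561|10⟩ + (-0.3728 - 0.2152i)|11⟩

C-S† leaves the control-|0⟩ kets |00⟩, |01⟩ unchanged and applies S† to qubit 1 on the control-|1⟩ pair (|10⟩, |11⟩).
S† = [[1, 0], [0, -i]].
With a = amp(|10⟩) = -0.561 and b = amp(|11⟩) = (0.2152 - 0.3728i):
new amp(|10⟩) = (1)·a = -0.561
new amp(|11⟩) = (-i)·b = (-0.3728 - 0.2152i)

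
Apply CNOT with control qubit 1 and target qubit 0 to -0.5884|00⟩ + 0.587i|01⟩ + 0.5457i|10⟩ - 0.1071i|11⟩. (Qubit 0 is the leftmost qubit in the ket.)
-0.5884|00⟩ - 0.1071i|01⟩ + 0.5457i|10⟩ + 0.587i|11⟩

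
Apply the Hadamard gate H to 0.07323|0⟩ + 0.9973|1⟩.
0.757|0⟩ - 0.6534|1⟩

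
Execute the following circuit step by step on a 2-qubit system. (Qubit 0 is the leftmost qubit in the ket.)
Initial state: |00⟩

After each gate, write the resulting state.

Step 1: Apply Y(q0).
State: i|10⟩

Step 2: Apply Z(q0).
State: -i|10⟩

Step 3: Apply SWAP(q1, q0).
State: -i|01⟩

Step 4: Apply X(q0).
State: -i|11⟩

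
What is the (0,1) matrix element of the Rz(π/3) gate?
0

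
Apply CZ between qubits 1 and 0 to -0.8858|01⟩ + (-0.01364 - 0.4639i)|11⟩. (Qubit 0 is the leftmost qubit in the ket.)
-0.8858|01⟩ + (0.01364 + 0.4639i)|11⟩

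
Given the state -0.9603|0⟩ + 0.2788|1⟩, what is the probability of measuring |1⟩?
0.07773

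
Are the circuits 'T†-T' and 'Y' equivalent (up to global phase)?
No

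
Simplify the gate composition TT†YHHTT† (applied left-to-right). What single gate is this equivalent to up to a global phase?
Y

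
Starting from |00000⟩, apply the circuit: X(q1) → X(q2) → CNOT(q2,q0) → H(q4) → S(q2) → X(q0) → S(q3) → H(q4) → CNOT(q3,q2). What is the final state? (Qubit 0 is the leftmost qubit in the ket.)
i|01100⟩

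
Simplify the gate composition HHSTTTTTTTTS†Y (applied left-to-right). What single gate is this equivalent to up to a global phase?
Y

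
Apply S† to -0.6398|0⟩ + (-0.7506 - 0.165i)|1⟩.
-0.6398|0⟩ + (-0.165 + 0.7506i)|1⟩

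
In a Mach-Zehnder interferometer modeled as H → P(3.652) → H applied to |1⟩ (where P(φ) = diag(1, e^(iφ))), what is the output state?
(0.9363 + 0.2443i)|0⟩ + (0.06373 - 0.2443i)|1⟩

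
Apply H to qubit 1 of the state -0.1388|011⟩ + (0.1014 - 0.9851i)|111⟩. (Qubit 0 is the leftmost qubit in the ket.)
-0.09815|001⟩ + 0.09815|011⟩ + (0.0717 - 0.6966i)|101⟩ + (-0.0717 + 0.6966i)|111⟩

H on qubit 1 mixes each pair of kets that differ only in qubit 1: amplitudes (a, b) of (|…0…⟩, |…1…⟩) become ((a + b)/√2, (a − b)/√2). Kets absent from the input have amplitude 0.
(|001⟩, |011⟩): (a, b) = (0, -0.1388) → (-0.09815, 0.09815)
(|101⟩, |111⟩): (a, b) = (0, (0.1014 - 0.9851i)) → ((0.0717 - 0.6966i), (-0.0717 + 0.6966i))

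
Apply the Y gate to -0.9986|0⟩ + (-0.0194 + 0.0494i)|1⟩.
(0.0494 + 0.0194i)|0⟩ - 0.9986i|1⟩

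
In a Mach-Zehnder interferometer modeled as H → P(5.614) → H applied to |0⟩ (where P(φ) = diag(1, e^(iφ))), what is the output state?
(0.8922 - 0.3102i)|0⟩ + (0.1078 + 0.3102i)|1⟩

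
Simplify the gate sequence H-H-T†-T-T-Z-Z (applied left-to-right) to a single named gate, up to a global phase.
T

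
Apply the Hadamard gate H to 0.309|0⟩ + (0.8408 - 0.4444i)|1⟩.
(0.813 - 0.3142i)|0⟩ + (-0.376 + 0.3142i)|1⟩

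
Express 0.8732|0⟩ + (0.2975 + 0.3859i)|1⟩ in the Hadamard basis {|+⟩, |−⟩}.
(0.8278 + 0.2729i)|+⟩ + (0.4071 - 0.2729i)|−⟩

With |ψ⟩ = α|0⟩ + β|1⟩, the Hadamard-basis coefficients are ⟨+|ψ⟩ = (α + β)/√2 and ⟨−|ψ⟩ = (α − β)/√2.
Here α = 0.8732, β = (0.2975 + 0.3859i): (α + β)/√2 = (0.8278 + 0.2729i), (α − β)/√2 = (0.4071 - 0.2729i).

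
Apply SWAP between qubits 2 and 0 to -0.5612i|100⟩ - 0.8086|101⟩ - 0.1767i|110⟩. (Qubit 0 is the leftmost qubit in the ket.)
-0.5612i|001⟩ - 0.1767i|011⟩ - 0.8086|101⟩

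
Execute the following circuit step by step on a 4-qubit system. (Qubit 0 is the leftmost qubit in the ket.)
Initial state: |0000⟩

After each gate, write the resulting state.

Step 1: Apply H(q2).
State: 1/√2|0000⟩ + 1/√2|0010⟩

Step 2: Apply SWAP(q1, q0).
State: 1/√2|0000⟩ + 1/√2|0010⟩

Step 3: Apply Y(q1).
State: (1/√2)i|0100⟩ + (1/√2)i|0110⟩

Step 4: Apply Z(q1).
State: -(1/√2)i|0100⟩ - (1/√2)i|0110⟩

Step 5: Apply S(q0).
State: -(1/√2)i|0100⟩ - (1/√2)i|0110⟩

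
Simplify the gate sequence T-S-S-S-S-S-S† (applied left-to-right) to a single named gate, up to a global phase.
T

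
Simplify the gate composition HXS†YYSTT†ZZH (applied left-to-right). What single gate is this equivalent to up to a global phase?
Z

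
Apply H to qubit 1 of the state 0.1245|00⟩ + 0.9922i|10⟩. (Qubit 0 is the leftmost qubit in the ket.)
0.08803|00⟩ + 0.08803|01⟩ + 0.7016i|10⟩ + 0.7016i|11⟩

H on qubit 1 mixes each pair of kets that differ only in qubit 1: amplitudes (a, b) of (|…0…⟩, |…1…⟩) become ((a + b)/√2, (a − b)/√2). Kets absent from the input have amplitude 0.
(|00⟩, |01⟩): (a, b) = (0.1245, 0) → (0.08803, 0.08803)
(|10⟩, |11⟩): (a, b) = (0.9922i, 0) → (0.7016i, 0.7016i)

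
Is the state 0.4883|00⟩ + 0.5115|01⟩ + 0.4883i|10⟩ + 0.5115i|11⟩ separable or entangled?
Separable

Writing the state as a|00⟩ + b|01⟩ + c|10⟩ + d|11⟩, it is a product state iff ad − bc = 0.
Here (a, b, c, d) = (0.4883, 0.5115, 0.4883i, 0.5115i): ad − bc = (0.4883)(0.5115i) − (0.5115)(0.4883i) = 0, so the state is separable.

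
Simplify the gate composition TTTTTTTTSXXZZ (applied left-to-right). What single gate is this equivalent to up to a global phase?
S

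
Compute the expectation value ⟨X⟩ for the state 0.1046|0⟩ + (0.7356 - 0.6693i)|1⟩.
0.1539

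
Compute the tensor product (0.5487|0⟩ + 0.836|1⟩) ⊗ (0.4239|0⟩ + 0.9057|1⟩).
0.2326|00⟩ + 0.497|01⟩ + 0.3544|10⟩ + 0.7572|11⟩

amp(|b₁b₂…⟩) = product of the factor amplitudes for bits b₁, b₂, …; only kets whose every factor amplitude is nonzero survive.
|00⟩: (0.5487)(0.4239) = 0.2326
|01⟩: (0.5487)(0.9057) = 0.497
|10⟩: (0.836)(0.4239) = 0.3544
|11⟩: (0.836)(0.9057) = 0.7572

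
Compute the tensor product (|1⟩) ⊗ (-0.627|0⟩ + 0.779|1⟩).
-0.627|10⟩ + 0.779|11⟩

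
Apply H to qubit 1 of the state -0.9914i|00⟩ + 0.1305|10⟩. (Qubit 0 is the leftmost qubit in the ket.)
-0.701i|00⟩ - 0.701i|01⟩ + 0.09228|10⟩ + 0.09228|11⟩

H on qubit 1 mixes each pair of kets that differ only in qubit 1: amplitudes (a, b) of (|…0…⟩, |…1…⟩) become ((a + b)/√2, (a − b)/√2). Kets absent from the input have amplitude 0.
(|00⟩, |01⟩): (a, b) = (-0.9914i, 0) → (-0.701i, -0.701i)
(|10⟩, |11⟩): (a, b) = (0.1305, 0) → (0.09228, 0.09228)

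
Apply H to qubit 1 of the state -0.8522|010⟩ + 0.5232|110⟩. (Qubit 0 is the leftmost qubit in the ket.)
-0.6026|000⟩ + 0.6026|010⟩ + 0.37|100⟩ - 0.37|110⟩

H on qubit 1 mixes each pair of kets that differ only in qubit 1: amplitudes (a, b) of (|…0…⟩, |…1…⟩) become ((a + b)/√2, (a − b)/√2). Kets absent from the input have amplitude 0.
(|000⟩, |010⟩): (a, b) = (0, -0.8522) → (-0.6026, 0.6026)
(|100⟩, |110⟩): (a, b) = (0, 0.5232) → (0.37, -0.37)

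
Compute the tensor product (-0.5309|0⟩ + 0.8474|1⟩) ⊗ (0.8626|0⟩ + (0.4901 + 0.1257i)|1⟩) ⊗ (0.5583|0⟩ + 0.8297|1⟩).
-0.2557|000⟩ - 0.38|001⟩ + (-0.1453 - 0.03726i)|010⟩ + (-0.2159 - 0.05537i)|011⟩ + 0.4081|100⟩ + 0.6065|101⟩ + (0.2319 + 0.05947i)|110⟩ + (0.3446 + 0.08838i)|111⟩

amp(|b₁b₂…⟩) = product of the factor amplitudes for bits b₁, b₂, …; only kets whose every factor amplitude is nonzero survive.
|000⟩: (-0.5309)(0.8626)(0.5583) = -0.2557
|001⟩: (-0.5309)(0.8626)(0.8297) = -0.38
|010⟩: (-0.5309)(0.4901 + 0.1257i)(0.5583) = (-0.1453 - 0.03726i)
|011⟩: (-0.5309)(0.4901 + 0.1257i)(0.8297) = (-0.2159 - 0.05537i)
|100⟩: (0.8474)(0.8626)(0.5583) = 0.4081
|101⟩: (0.8474)(0.8626)(0.8297) = 0.6065
|110⟩: (0.8474)(0.4901 + 0.1257i)(0.5583) = (0.2319 + 0.05947i)
|111⟩: (0.8474)(0.4901 + 0.1257i)(0.8297) = (0.3446 + 0.08838i)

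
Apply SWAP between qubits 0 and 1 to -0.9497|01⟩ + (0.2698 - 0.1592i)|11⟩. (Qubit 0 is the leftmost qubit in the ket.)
-0.9497|10⟩ + (0.2698 - 0.1592i)|11⟩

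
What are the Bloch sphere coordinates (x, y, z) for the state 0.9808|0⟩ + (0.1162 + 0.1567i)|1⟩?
(0.2279, 0.3074, 0.9239)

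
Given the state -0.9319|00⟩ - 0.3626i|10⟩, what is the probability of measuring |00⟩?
0.8684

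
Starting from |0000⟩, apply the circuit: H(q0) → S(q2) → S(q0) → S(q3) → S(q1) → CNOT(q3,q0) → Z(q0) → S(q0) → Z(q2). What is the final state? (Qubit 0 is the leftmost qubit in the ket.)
1/√2|0000⟩ + 1/√2|1000⟩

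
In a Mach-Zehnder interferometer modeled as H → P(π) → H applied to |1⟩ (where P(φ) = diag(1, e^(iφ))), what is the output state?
|0⟩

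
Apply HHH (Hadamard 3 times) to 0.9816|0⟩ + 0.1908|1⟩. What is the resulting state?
0.829|0⟩ + 0.5592|1⟩

H² = I, so H^3 = H: a single Hadamard. With (a, b) = (0.9816, 0.1908), H gives ((a + b)/√2, (a − b)/√2) = (0.829, 0.5592).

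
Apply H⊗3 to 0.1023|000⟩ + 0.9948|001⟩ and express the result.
0.3879|000⟩ - 0.3155|001⟩ + 0.3879|010⟩ - 0.3155|011⟩ + 0.3879|100⟩ - 0.3155|101⟩ + 0.3879|110⟩ - 0.3155|111⟩

H⊗3 gives amp(|y⟩) = (1/2√2) Σ_x (−1)^(x·y) amp(|x⟩), where x·y is the number of positions in which both x and y have a 1.
|000⟩: (0.1023 + 0.9948)/(2√2) = 0.3879
|001⟩: (0.1023 - 0.9948)/(2√2) = -0.3155
|010⟩: (0.1023 + 0.9948)/(2√2) = 0.3879
|011⟩: (0.1023 - 0.9948)/(2√2) = -0.3155
|100⟩: (0.1023 + 0.9948)/(2√2) = 0.3879
|101⟩: (0.1023 - 0.9948)/(2√2) = -0.3155
|110⟩: (0.1023 + 0.9948)/(2√2) = 0.3879
|111⟩: (0.1023 - 0.9948)/(2√2) = -0.3155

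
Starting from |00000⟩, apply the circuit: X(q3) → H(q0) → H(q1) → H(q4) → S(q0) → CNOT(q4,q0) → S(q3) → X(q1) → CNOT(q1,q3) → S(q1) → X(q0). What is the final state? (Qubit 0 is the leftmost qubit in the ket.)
-1/√8|00010⟩ + (1/√8)i|00011⟩ - (1/√8)i|01000⟩ - 1/√8|01001⟩ + (1/√8)i|10010⟩ - 1/√8|10011⟩ - 1/√8|11000⟩ - (1/√8)i|11001⟩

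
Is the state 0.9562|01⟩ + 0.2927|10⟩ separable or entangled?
Entangled

Writing the state as a|00⟩ + b|01⟩ + c|10⟩ + d|11⟩, it is a product state iff ad − bc = 0.
Here (a, b, c, d) = (0, 0.9562, 0.2927, 0): ad − bc = (0)(0) − (0.9562)(0.2927) = -0.2799 ≠ 0, so the state is entangled.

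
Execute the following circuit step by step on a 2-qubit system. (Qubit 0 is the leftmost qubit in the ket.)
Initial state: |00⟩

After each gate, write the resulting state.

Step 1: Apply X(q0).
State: |10⟩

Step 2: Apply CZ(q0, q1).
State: |10⟩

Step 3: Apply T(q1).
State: |10⟩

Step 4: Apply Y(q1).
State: i|11⟩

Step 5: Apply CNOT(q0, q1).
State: i|10⟩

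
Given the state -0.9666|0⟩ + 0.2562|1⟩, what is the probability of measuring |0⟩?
0.9343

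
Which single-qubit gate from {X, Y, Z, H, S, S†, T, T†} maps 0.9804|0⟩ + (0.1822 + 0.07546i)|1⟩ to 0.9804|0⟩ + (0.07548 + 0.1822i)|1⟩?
T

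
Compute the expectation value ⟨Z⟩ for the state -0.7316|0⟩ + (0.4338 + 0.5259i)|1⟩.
0.07049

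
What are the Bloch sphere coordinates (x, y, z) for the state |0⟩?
(0, 0, 1)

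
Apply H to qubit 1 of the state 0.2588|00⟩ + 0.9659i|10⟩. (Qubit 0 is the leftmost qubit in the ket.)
0.183|00⟩ + 0.183|01⟩ + 0.683i|10⟩ + 0.683i|11⟩

H on qubit 1 mixes each pair of kets that differ only in qubit 1: amplitudes (a, b) of (|…0…⟩, |…1…⟩) become ((a + b)/√2, (a − b)/√2). Kets absent from the input have amplitude 0.
(|00⟩, |01⟩): (a, b) = (0.2588, 0) → (0.183, 0.183)
(|10⟩, |11⟩): (a, b) = (0.9659i, 0) → (0.683i, 0.683i)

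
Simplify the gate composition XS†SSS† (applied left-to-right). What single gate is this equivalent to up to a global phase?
X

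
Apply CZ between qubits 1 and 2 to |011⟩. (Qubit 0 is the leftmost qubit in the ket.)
-|011⟩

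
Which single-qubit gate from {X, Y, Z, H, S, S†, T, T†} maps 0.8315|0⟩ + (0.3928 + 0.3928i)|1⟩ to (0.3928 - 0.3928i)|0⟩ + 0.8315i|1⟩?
Y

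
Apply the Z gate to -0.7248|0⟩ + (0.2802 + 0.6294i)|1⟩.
-0.7248|0⟩ + (-0.2802 - 0.6294i)|1⟩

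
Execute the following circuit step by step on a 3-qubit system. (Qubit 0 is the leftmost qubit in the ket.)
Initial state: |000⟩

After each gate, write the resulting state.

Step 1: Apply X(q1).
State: |010⟩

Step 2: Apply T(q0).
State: |010⟩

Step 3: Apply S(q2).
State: |010⟩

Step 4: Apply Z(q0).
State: |010⟩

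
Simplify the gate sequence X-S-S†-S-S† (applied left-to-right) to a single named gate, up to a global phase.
X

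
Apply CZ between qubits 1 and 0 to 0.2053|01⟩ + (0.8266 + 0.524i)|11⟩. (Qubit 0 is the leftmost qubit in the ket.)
0.2053|01⟩ + (-0.8266 - 0.524i)|11⟩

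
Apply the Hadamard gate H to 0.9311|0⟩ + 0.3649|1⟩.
0.9164|0⟩ + 0.4004|1⟩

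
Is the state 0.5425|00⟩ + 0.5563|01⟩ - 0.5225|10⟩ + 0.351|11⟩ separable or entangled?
Entangled

Writing the state as a|00⟩ + b|01⟩ + c|10⟩ + d|11⟩, it is a product state iff ad − bc = 0.
Here (a, b, c, d) = (0.5425, 0.5563, -0.5225, 0.351): ad − bc = (0.5425)(0.351) − (0.5563)(-0.5225) = 0.4811 ≠ 0, so the state is entangled.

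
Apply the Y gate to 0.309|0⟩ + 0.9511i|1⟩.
0.9511|0⟩ + 0.309i|1⟩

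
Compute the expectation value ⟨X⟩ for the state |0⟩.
0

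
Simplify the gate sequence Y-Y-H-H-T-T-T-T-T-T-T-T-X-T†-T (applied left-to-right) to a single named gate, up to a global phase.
X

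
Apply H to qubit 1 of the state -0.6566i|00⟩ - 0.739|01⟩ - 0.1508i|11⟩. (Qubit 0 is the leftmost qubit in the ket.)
(-0.5226 - 0.4643i)|00⟩ + (0.5226 - 0.4643i)|01⟩ - 0.1066i|10⟩ + 0.1066i|11⟩

H on qubit 1 mixes each pair of kets that differ only in qubit 1: amplitudes (a, b) of (|…0…⟩, |…1…⟩) become ((a + b)/√2, (a − b)/√2). Kets absent from the input have amplitude 0.
(|00⟩, |01⟩): (a, b) = (-0.6566i, -0.739) → ((-0.5226 - 0.4643i), (0.5226 - 0.4643i))
(|10⟩, |11⟩): (a, b) = (0, -0.1508i) → (-0.1066i, 0.1066i)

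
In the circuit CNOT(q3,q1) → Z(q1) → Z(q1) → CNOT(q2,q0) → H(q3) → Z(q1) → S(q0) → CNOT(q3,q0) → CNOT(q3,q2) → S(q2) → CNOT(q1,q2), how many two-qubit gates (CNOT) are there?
5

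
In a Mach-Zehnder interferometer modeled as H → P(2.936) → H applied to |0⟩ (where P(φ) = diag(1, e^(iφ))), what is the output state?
(0.01053 + 0.1021i)|0⟩ + (0.9895 - 0.1021i)|1⟩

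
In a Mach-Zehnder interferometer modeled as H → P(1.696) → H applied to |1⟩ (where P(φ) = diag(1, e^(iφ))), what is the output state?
(0.5624 - 0.4961i)|0⟩ + (0.4376 + 0.4961i)|1⟩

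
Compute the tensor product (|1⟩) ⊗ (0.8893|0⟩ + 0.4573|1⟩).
0.8893|10⟩ + 0.4573|11⟩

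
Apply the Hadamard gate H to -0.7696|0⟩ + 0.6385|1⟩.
-0.0927|0⟩ - 0.9957|1⟩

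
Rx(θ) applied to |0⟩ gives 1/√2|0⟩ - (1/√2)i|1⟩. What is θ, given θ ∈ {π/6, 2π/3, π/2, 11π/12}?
π/2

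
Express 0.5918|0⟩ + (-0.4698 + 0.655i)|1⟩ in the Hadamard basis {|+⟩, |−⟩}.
(0.08627 + 0.4632i)|+⟩ + (0.7507 - 0.4632i)|−⟩

With |ψ⟩ = α|0⟩ + β|1⟩, the Hadamard-basis coefficients are ⟨+|ψ⟩ = (α + β)/√2 and ⟨−|ψ⟩ = (α − β)/√2.
Here α = 0.5918, β = (-0.4698 + 0.655i): (α + β)/√2 = (0.08627 + 0.4632i), (α − β)/√2 = (0.7507 - 0.4632i).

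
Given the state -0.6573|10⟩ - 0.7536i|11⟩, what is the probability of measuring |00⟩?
0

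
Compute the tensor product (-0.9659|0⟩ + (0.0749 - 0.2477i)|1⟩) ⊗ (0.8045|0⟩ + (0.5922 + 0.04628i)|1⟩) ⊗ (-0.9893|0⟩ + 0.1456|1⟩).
0.7688|000⟩ - 0.1131|001⟩ + (0.5659 + 0.04422i)|010⟩ + (-0.08328 - 0.006509i)|011⟩ + (-0.05961 + 0.1971i)|100⟩ + (0.008773 - 0.02901i)|101⟩ + (-0.05522 + 0.1417i)|110⟩ + (0.008127 - 0.02085i)|111⟩

amp(|b₁b₂…⟩) = product of the factor amplitudes for bits b₁, b₂, …; only kets whose every factor amplitude is nonzero survive.
|000⟩: (-0.9659)(0.8045)(-0.9893) = 0.7688
|001⟩: (-0.9659)(0.8045)(0.1456) = -0.1131
|010⟩: (-0.9659)(0.5922 + 0.04628i)(-0.9893) = (0.5659 + 0.04422i)
|011⟩: (-0.9659)(0.5922 + 0.04628i)(0.1456) = (-0.08328 - 0.006509i)
|100⟩: (0.0749 - 0.2477i)(0.8045)(-0.9893) = (-0.05961 + 0.1971i)
|101⟩: (0.0749 - 0.2477i)(0.8045)(0.1456) = (0.008773 - 0.02901i)
|110⟩: (0.0749 - 0.2477i)(0.5922 + 0.04628i)(-0.9893) = (-0.05522 + 0.1417i)
|111⟩: (0.0749 - 0.2477i)(0.5922 + 0.04628i)(0.1456) = (0.008127 - 0.02085i)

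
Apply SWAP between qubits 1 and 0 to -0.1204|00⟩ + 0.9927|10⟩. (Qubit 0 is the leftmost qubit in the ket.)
-0.1204|00⟩ + 0.9927|01⟩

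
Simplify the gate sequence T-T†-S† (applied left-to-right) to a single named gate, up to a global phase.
S†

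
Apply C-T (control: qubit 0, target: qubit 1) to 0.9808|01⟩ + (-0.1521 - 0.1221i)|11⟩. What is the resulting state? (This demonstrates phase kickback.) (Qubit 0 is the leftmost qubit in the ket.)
0.9808|01⟩ + (-0.02121 - 0.1939i)|11⟩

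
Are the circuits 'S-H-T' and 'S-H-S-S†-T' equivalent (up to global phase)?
Yes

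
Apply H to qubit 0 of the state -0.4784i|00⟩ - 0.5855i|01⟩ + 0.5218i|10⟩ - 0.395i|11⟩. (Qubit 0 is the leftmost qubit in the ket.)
0.03069i|00⟩ - 0.6933i|01⟩ - 0.7072i|10⟩ - 0.1347i|11⟩

H on qubit 0 mixes each pair of kets that differ only in qubit 0: amplitudes (a, b) of (|…0…⟩, |…1…⟩) become ((a + b)/√2, (a − b)/√2). Kets absent from the input have amplitude 0.
(|00⟩, |10⟩): (a, b) = (-0.4784i, 0.5218i) → (0.03069i, -0.7072i)
(|01⟩, |11⟩): (a, b) = (-0.5855i, -0.395i) → (-0.6933i, -0.1347i)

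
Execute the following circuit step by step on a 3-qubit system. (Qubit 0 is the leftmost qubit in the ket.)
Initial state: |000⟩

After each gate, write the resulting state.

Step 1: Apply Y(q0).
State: i|100⟩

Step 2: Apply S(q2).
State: i|100⟩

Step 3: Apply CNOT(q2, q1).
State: i|100⟩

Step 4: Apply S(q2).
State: i|100⟩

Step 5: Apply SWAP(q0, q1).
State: i|010⟩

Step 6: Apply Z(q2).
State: i|010⟩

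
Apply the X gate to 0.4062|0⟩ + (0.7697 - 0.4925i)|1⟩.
(0.7697 - 0.4925i)|0⟩ + 0.4062|1⟩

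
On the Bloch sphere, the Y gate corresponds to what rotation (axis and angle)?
Rotation by π around the y-axis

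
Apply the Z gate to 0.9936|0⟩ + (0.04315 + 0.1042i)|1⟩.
0.9936|0⟩ + (-0.04315 - 0.1042i)|1⟩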